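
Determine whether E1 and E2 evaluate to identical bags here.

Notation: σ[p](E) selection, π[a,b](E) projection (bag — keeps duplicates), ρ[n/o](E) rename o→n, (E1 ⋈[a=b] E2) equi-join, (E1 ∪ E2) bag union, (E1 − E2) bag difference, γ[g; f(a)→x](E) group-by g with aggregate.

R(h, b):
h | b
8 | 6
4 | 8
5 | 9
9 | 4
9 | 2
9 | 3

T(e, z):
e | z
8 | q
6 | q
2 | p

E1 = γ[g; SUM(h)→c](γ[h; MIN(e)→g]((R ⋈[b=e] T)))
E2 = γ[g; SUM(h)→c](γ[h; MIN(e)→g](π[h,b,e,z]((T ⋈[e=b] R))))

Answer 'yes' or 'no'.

E1 stepwise |·|:
  R → 6
  T → 3
  (R ⋈[b=e] T) → 3
  γ[h; MIN(e)→g]((R ⋈[b=e] T)) → 3
  γ[g; SUM(h)→c](γ[h; MIN(e)→g]((R ⋈[b=e] T))) → 3
E2 stepwise |·|:
  T → 3
  R → 6
  (T ⋈[e=b] R) → 3
  π[h,b,e,z]((T ⋈[e=b] R)) → 3
  γ[h; MIN(e)→g](π[h,b,e,z]((T ⋈[e=b] R))) → 3
  γ[g; SUM(h)→c](γ[h; MIN(e)→g](π[h,b,e,z]((T ⋈[e=b] R)))) → 3

E1 and E2 produce the same multiset:
g | c
2 | 9
6 | 8
8 | 4

yes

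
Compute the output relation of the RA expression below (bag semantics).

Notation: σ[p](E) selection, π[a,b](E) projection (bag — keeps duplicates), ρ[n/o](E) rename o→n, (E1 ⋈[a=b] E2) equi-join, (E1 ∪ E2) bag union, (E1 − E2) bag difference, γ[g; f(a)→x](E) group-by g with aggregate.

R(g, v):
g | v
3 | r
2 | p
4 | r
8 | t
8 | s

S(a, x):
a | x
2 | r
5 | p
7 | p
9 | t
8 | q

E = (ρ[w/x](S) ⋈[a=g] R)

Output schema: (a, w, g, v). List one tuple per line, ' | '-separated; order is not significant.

Row counts bottom-up:
  S → 5
  ρ[w/x](S) → 5
  R → 5
  (ρ[w/x](S) ⋈[a=g] R) → 3

== RESULT ==
a | w | g | v
2 | r | 2 | p
8 | q | 8 | s
8 | q | 8 | t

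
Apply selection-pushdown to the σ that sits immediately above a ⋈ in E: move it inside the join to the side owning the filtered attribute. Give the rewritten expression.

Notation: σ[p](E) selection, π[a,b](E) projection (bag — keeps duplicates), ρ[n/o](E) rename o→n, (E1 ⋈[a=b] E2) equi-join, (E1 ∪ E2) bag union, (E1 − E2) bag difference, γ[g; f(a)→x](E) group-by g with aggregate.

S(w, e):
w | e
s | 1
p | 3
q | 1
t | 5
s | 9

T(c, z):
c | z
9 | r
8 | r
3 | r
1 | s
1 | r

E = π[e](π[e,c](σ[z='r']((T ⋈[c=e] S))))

σ filters on z, owned by the left side.
E' = π[e](π[e,c]((σ[z='r'](T) ⋈[c=e] S)))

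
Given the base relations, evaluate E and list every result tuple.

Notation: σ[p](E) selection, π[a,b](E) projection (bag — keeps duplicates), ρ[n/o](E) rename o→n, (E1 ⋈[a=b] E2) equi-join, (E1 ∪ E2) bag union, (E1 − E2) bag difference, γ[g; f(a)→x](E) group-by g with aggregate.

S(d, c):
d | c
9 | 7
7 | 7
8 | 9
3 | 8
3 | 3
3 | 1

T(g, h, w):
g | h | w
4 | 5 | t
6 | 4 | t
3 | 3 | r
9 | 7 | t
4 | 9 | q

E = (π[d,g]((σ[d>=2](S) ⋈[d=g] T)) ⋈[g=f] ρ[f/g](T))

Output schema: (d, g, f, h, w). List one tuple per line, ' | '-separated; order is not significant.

Subexpression sizes:
  S → 6
  σ[d>=2](S) → 6
  T → 5
  (σ[d>=2](S) ⋈[d=g] T) → 4
  π[d,g]((σ[d>=2](S) ⋈[d=g] T)) → 4
  T → 5
  ρ[f/g](T) → 5
  (π[d,g]((σ[d>=2](S) ⋈[d=g] T)) ⋈[g=f] ρ[f/g](T)) → 4

== RESULT ==
d | g | f | h | w
3 | 3 | 3 | 3 | r
3 | 3 | 3 | 3 | r
3 | 3 | 3 | 3 | r
9 | 9 | 9 | 7 | t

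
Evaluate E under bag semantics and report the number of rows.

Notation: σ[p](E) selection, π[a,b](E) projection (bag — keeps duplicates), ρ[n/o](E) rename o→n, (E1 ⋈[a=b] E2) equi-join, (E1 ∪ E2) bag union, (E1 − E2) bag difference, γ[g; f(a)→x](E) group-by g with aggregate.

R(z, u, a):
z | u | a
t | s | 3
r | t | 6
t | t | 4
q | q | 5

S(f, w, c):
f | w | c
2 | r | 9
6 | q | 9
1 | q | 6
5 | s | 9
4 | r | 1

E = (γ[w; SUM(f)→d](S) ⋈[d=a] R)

Subexpression sizes:
  S → 5
  γ[w; SUM(f)→d](S) → 3
  R → 4
  (γ[w; SUM(f)→d](S) ⋈[d=a] R) → 2

|E| = 2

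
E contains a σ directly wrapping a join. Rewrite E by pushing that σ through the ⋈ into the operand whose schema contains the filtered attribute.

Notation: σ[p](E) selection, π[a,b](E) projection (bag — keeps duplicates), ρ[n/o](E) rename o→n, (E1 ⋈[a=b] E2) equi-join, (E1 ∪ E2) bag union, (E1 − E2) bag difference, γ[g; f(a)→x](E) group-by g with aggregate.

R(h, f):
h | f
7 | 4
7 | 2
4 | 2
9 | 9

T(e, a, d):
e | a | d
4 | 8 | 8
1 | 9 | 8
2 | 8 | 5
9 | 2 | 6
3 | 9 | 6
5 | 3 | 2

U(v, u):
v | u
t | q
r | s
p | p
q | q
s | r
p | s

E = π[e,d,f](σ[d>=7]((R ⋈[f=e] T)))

σ filters on d, owned by the right side.
E' = π[e,d,f]((R ⋈[f=e] σ[d>=7](T)))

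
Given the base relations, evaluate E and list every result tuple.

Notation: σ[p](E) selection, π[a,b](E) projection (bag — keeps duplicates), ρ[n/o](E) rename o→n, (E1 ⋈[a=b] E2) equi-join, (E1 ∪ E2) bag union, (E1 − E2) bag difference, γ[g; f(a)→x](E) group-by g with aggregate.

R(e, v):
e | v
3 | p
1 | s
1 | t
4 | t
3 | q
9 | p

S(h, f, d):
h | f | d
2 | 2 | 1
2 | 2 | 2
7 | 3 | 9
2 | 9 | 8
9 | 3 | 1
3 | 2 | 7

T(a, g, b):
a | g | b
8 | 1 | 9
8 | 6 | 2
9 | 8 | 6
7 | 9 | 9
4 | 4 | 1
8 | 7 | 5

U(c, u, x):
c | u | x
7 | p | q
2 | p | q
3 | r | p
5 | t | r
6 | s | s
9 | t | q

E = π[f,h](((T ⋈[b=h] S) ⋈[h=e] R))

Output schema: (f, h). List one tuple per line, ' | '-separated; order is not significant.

Stepwise |·|:
  T → 6
  S → 6
  (T ⋈[b=h] S) → 5
  R → 6
  ((T ⋈[b=h] S) ⋈[h=e] R) → 2
  π[f,h](((T ⋈[b=h] S) ⋈[h=e] R)) → 2

== RESULT ==
f | h
3 | 9
3 | 9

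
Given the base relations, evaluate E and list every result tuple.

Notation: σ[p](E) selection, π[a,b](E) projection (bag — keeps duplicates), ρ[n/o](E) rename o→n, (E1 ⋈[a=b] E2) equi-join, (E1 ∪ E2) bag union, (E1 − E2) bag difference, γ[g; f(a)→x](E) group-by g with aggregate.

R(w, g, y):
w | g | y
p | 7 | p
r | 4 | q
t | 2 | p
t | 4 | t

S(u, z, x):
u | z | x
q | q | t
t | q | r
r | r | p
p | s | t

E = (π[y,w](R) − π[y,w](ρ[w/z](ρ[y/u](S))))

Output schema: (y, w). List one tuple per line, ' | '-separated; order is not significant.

Row counts bottom-up:
  R → 4
  π[y,w](R) → 4
  S → 4
  ρ[y/u](S) → 4
  ρ[w/z](ρ[y/u](S)) → 4
  π[y,w](ρ[w/z](ρ[y/u](S))) → 4
  (π[y,w](R) − π[y,w](ρ[w/z](ρ[y/u](S)))) → 4

== RESULT ==
y | w
p | p
p | t
q | r
t | t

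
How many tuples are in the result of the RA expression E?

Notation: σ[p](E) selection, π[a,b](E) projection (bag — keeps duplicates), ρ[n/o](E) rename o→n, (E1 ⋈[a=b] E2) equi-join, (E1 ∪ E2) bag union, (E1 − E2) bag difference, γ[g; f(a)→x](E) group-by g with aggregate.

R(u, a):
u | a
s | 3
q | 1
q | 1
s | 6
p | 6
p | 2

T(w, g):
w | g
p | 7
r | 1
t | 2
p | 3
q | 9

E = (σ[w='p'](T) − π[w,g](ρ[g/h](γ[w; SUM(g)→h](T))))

Row counts bottom-up:
  T → 5
  σ[w='p'](T) → 2
  T → 5
  γ[w; SUM(g)→h](T) → 4
  ρ[g/h](γ[w; SUM(g)→h](T)) → 4
  π[w,g](ρ[g/h](γ[w; SUM(g)→h](T))) → 4
  (σ[w='p'](T) − π[w,g](ρ[g/h](γ[w; SUM(g)→h](T)))) → 2

|E| = 2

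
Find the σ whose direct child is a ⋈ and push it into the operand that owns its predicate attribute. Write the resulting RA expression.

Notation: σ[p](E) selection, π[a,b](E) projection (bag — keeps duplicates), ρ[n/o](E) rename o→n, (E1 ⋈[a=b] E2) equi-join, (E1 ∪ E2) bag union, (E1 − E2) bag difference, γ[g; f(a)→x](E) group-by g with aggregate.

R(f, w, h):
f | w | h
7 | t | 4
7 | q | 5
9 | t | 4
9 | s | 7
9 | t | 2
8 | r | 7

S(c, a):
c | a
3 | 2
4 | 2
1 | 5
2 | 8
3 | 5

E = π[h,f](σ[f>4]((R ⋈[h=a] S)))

σ filters on f, owned by the left side.
E' = π[h,f]((σ[f>4](R) ⋈[h=a] S))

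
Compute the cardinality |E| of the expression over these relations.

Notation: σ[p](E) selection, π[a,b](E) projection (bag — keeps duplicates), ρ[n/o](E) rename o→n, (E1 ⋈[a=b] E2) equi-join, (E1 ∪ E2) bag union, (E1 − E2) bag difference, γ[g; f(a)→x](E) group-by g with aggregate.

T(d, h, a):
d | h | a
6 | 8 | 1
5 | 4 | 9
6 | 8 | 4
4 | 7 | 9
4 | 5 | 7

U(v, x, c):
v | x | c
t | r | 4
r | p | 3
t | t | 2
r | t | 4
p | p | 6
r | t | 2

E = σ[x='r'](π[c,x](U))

Subexpression sizes:
  U → 6
  π[c,x](U) → 6
  σ[x='r'](π[c,x](U)) → 1

|E| = 1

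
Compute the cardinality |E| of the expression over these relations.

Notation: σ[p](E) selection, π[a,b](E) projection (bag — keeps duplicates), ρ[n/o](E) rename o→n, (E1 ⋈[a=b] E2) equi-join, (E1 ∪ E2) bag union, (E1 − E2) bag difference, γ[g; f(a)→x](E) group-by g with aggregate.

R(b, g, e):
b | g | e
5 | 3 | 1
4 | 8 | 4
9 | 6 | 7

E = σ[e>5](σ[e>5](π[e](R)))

Row counts bottom-up:
  R → 3
  π[e](R) → 3
  σ[e>5](π[e](R)) → 1
  σ[e>5](σ[e>5](π[e](R))) → 1

|E| = 1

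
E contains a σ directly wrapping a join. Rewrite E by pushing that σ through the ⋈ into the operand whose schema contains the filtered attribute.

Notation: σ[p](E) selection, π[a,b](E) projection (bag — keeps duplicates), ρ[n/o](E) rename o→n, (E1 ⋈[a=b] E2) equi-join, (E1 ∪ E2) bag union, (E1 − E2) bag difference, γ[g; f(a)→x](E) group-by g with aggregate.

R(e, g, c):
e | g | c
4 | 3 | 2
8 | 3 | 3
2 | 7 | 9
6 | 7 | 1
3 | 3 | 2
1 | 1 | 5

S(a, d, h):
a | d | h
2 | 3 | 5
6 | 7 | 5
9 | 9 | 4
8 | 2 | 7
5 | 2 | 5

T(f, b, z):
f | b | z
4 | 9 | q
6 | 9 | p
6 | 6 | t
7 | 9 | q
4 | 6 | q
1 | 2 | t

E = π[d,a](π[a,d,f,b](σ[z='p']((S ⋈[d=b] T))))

σ filters on z, owned by the right side.
E' = π[d,a](π[a,d,f,b]((S ⋈[d=b] σ[z='p'](T))))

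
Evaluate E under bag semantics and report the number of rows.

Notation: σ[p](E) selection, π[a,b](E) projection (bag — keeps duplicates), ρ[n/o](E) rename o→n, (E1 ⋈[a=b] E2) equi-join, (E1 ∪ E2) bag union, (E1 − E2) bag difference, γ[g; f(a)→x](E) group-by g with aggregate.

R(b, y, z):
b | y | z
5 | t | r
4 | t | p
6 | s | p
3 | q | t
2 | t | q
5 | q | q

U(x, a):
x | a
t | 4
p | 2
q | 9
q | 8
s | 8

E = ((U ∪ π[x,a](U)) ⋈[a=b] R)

Subexpression sizes:
  U → 5
  U → 5
  π[x,a](U) → 5
  (U ∪ π[x,a](U)) → 10
  R → 6
  ((U ∪ π[x,a](U)) ⋈[a=b] R) → 4

|E| = 4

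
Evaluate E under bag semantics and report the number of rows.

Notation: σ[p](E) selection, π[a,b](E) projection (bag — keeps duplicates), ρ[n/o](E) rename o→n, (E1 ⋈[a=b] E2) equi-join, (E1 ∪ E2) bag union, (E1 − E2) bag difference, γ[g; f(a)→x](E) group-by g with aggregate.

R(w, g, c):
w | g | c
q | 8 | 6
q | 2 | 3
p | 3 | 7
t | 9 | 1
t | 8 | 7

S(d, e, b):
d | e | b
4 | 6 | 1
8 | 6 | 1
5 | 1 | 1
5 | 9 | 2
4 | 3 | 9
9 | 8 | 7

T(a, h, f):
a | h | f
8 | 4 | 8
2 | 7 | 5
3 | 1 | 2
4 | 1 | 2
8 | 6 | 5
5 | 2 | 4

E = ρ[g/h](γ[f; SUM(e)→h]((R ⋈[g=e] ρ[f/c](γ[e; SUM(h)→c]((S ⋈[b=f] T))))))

Subexpression sizes:
  R → 5
  S → 6
  T → 6
  (S ⋈[b=f] T) → 2
  γ[e; SUM(h)→c]((S ⋈[b=f] T)) → 1
  ρ[f/c](γ[e; SUM(h)→c]((S ⋈[b=f] T))) → 1
  (R ⋈[g=e] ρ[f/c](γ[e; SUM(h)→c]((S ⋈[b=f] T)))) → 1
  γ[f; SUM(e)→h]((R ⋈[g=e] ρ[f/c](γ[e; SUM(h)→c]((S ⋈[b=f] T))))) → 1
  ρ[g/h](γ[f; SUM(e)→h]((R ⋈[g=e] ρ[f/c](γ[e; SUM(h)→c]((S ⋈[b=f] T)))))) → 1

|E| = 1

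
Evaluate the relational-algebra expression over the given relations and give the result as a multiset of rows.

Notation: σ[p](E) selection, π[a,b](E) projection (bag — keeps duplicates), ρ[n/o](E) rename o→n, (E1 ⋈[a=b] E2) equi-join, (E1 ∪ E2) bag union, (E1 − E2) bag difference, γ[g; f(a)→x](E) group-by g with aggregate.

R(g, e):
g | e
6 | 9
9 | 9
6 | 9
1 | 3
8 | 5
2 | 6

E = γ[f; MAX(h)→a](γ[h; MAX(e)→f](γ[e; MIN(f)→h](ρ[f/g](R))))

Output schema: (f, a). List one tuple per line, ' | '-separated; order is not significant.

Per-node cardinality:
  R → 6
  ρ[f/g](R) → 6
  γ[e; MIN(f)→h](ρ[f/g](R)) → 4
  γ[h; MAX(e)→f](γ[e; MIN(f)→h](ρ[f/g](R))) → 4
  γ[f; MAX(h)→a](γ[h; MAX(e)→f](γ[e; MIN(f)→h](ρ[f/g](R)))) → 4

== RESULT ==
f | a
3 | 1
5 | 8
6 | 2
9 | 6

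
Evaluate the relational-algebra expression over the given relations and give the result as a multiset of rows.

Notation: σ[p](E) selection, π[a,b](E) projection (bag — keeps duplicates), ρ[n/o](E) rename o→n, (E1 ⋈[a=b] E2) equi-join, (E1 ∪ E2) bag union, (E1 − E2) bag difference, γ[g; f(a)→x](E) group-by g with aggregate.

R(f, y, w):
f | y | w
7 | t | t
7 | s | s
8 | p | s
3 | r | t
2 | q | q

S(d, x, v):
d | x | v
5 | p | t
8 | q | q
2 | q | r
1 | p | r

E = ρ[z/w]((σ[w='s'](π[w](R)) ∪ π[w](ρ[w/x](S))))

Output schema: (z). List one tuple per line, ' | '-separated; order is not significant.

Row counts bottom-up:
  R → 5
  π[w](R) → 5
  σ[w='s'](π[w](R)) → 2
  S → 4
  ρ[w/x](S) → 4
  π[w](ρ[w/x](S)) → 4
  (σ[w='s'](π[w](R)) ∪ π[w](ρ[w/x](S))) → 6
  ρ[z/w]((σ[w='s'](π[w](R)) ∪ π[w](ρ[w/x](S)))) → 6

== RESULT ==
z
p
p
q
q
s
s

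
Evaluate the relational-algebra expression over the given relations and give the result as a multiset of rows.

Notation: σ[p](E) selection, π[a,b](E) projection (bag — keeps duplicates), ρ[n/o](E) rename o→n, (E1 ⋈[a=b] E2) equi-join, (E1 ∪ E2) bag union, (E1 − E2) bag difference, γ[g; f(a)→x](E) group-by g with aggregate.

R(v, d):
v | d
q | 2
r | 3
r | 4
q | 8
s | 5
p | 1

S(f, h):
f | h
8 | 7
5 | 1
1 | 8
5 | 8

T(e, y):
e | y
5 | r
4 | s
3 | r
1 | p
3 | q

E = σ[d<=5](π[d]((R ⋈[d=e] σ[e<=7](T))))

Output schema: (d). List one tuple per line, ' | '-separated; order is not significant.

Row counts bottom-up:
  R → 6
  T → 5
  σ[e<=7](T) → 5
  (R ⋈[d=e] σ[e<=7](T)) → 5
  π[d]((R ⋈[d=e] σ[e<=7](T))) → 5
  σ[d<=5](π[d]((R ⋈[d=e] σ[e<=7](T)))) → 5

== RESULT ==
d
1
3
3
4
5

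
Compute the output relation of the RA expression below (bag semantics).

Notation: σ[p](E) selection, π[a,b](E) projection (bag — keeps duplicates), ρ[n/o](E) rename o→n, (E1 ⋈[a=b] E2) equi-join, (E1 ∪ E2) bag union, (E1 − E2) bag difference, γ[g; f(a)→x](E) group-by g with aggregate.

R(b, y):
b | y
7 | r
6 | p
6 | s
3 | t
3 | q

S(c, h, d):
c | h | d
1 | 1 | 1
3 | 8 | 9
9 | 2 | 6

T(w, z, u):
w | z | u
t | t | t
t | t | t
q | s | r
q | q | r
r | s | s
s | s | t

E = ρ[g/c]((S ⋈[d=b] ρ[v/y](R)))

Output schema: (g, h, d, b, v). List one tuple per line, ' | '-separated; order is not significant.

Stepwise |·|:
  S → 3
  R → 5
  ρ[v/y](R) → 5
  (S ⋈[d=b] ρ[v/y](R)) → 2
  ρ[g/c]((S ⋈[d=b] ρ[v/y](R))) → 2

== RESULT ==
g | h | d | b | v
9 | 2 | 6 | 6 | p
9 | 2 | 6 | 6 | s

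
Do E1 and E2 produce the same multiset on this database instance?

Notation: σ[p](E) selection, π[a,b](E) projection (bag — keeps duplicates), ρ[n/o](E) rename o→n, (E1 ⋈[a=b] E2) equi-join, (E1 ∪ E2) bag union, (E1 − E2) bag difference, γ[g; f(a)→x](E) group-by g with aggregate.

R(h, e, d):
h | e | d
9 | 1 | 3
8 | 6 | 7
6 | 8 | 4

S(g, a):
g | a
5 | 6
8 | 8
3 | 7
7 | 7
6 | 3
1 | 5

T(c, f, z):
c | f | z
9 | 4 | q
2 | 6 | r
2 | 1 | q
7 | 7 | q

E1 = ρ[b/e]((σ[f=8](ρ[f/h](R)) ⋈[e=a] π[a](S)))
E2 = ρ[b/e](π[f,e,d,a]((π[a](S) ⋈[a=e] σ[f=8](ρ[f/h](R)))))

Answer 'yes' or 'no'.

E1 per-node cardinality:
  R → 3
  ρ[f/h](R) → 3
  σ[f=8](ρ[f/h](R)) → 1
  S → 6
  π[a](S) → 6
  (σ[f=8](ρ[f/h](R)) ⋈[e=a] π[a](S)) → 1
  ρ[b/e]((σ[f=8](ρ[f/h](R)) ⋈[e=a] π[a](S))) → 1
E2 per-node cardinality:
  S → 6
  π[a](S) → 6
  R → 3
  ρ[f/h](R) → 3
  σ[f=8](ρ[f/h](R)) → 1
  (π[a](S) ⋈[a=e] σ[f=8](ρ[f/h](R))) → 1
  π[f,e,d,a]((π[a](S) ⋈[a=e] σ[f=8](ρ[f/h](R)))) → 1
  ρ[b/e](π[f,e,d,a]((π[a](S) ⋈[a=e] σ[f=8](ρ[f/h](R))))) → 1

E1 and E2 produce the same multiset:
f | b | d | a
8 | 6 | 7 | 6

yes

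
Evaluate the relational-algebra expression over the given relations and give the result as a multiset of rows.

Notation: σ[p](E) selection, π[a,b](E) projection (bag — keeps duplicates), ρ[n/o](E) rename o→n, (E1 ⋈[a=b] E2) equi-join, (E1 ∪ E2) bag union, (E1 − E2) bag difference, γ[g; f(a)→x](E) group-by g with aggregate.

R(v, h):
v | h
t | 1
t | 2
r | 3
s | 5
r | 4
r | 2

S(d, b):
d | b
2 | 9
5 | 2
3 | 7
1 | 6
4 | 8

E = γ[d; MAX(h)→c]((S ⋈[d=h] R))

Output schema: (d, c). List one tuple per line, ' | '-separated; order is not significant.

Row counts bottom-up:
  S → 5
  R → 6
  (S ⋈[d=h] R) → 6
  γ[d; MAX(h)→c]((S ⋈[d=h] R)) → 5

== RESULT ==
d | c
1 | 1
2 | 2
3 | 3
4 | 4
5 | 5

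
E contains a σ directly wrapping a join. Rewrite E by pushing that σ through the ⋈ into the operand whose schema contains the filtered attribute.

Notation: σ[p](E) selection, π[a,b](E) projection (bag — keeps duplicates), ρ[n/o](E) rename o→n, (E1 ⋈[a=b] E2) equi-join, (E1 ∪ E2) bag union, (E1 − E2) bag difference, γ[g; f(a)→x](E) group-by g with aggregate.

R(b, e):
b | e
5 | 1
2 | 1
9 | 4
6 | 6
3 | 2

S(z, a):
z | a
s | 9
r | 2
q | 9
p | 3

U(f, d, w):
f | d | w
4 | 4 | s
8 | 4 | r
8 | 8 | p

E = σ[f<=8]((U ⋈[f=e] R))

σ filters on f, owned by the left side.
E' = (σ[f<=8](U) ⋈[f=e] R)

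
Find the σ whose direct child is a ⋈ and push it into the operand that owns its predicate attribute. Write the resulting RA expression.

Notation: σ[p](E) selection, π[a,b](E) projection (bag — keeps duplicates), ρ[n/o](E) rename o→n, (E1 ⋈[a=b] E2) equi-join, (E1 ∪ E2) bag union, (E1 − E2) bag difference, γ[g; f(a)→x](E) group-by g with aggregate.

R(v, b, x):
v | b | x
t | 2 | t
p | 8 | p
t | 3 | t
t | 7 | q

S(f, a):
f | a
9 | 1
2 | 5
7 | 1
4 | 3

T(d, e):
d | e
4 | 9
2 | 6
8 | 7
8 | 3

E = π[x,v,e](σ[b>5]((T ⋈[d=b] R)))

σ filters on b, owned by the right side.
E' = π[x,v,e]((T ⋈[d=b] σ[b>5](R)))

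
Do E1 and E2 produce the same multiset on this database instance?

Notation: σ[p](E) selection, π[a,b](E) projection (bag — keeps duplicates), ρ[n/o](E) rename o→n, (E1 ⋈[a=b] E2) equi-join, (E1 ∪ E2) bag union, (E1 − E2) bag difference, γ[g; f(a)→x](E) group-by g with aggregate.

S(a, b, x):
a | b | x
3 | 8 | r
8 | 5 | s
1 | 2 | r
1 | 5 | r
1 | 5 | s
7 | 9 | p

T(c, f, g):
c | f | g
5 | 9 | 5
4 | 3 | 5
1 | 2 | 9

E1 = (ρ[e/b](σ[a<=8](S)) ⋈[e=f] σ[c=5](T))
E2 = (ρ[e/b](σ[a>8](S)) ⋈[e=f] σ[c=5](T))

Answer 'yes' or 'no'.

E1 per-node cardinality:
  S → 6
  σ[a<=8](S) → 6
  ρ[e/b](σ[a<=8](S)) → 6
  T → 3
  σ[c=5](T) → 1
  (ρ[e/b](σ[a<=8](S)) ⋈[e=f] σ[c=5](T)) → 1
E2 per-node cardinality:
  S → 6
  σ[a>8](S) → 0
  ρ[e/b](σ[a>8](S)) → 0
  T → 3
  σ[c=5](T) → 1
  (ρ[e/b](σ[a>8](S)) ⋈[e=f] σ[c=5](T)) → 0

E1 result:
a | e | x | c | f | g
7 | 9 | p | 5 | 9 | 5
E2 result:
a | e | x | c | f | g
(0 rows)
Witness: (7, 9, 'p', 5, 9, 5) appears 1× in E1 but 0× in E2.

no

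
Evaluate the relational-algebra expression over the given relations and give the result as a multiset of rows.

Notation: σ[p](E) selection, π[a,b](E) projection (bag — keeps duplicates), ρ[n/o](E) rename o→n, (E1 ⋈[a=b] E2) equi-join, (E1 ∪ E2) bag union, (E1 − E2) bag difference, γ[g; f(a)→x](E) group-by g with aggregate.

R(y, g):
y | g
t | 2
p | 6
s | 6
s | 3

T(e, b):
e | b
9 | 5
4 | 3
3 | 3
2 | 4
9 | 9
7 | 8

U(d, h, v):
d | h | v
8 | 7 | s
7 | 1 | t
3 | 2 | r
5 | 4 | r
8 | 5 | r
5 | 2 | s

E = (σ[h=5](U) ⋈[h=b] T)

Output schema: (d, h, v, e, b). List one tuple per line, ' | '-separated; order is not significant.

Subexpression sizes:
  U → 6
  σ[h=5](U) → 1
  T → 6
  (σ[h=5](U) ⋈[h=b] T) → 1

== RESULT ==
d | h | v | e | b
8 | 5 | r | 9 | 5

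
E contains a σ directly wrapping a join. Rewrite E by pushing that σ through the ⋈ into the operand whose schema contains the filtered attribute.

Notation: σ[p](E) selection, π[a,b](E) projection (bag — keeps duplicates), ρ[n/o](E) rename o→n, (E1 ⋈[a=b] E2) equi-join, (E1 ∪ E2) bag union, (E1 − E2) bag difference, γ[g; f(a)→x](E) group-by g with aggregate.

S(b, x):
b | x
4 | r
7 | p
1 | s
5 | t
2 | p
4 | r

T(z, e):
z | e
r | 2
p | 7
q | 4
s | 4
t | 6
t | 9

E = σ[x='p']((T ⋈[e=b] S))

σ filters on x, owned by the right side.
E' = (T ⋈[e=b] σ[x='p'](S))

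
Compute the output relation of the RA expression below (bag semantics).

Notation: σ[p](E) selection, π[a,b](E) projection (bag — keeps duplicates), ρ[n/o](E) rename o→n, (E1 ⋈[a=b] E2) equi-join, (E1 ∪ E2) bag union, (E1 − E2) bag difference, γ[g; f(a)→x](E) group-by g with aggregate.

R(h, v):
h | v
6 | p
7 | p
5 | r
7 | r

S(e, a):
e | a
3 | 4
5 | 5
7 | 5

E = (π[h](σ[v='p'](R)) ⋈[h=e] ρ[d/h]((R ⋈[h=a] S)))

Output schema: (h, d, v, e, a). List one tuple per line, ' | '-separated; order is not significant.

Subexpression sizes:
  R → 4
  σ[v='p'](R) → 2
  π[h](σ[v='p'](R)) → 2
  R → 4
  S → 3
  (R ⋈[h=a] S) → 2
  ρ[d/h]((R ⋈[h=a] S)) → 2
  (π[h](σ[v='p'](R)) ⋈[h=e] ρ[d/h]((R ⋈[h=a] S))) → 1

== RESULT ==
h | d | v | e | a
7 | 5 | r | 7 | 5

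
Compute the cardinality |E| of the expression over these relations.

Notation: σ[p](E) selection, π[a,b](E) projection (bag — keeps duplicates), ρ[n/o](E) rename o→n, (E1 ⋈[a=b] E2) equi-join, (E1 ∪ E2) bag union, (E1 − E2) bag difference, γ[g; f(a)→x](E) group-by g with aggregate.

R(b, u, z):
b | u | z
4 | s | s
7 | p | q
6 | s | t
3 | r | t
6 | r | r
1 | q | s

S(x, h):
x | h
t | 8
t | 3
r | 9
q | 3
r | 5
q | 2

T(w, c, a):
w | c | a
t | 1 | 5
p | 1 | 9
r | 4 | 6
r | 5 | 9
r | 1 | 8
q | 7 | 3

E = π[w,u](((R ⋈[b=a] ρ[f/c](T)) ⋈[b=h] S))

Row counts bottom-up:
  R → 6
  T → 6
  ρ[f/c](T) → 6
  (R ⋈[b=a] ρ[f/c](T)) → 3
  S → 6
  ((R ⋈[b=a] ρ[f/c](T)) ⋈[b=h] S) → 2
  π[w,u](((R ⋈[b=a] ρ[f/c](T)) ⋈[b=h] S)) → 2

|E| = 2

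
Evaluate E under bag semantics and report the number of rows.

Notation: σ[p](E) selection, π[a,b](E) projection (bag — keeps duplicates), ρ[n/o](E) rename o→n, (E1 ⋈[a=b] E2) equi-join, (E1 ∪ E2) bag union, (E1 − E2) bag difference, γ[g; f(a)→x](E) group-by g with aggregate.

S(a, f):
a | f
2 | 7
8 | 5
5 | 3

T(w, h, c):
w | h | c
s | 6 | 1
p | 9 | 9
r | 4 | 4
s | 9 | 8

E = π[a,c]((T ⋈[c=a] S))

Stepwise |·|:
  T → 4
  S → 3
  (T ⋈[c=a] S) → 1
  π[a,c]((T ⋈[c=a] S)) → 1

|E| = 1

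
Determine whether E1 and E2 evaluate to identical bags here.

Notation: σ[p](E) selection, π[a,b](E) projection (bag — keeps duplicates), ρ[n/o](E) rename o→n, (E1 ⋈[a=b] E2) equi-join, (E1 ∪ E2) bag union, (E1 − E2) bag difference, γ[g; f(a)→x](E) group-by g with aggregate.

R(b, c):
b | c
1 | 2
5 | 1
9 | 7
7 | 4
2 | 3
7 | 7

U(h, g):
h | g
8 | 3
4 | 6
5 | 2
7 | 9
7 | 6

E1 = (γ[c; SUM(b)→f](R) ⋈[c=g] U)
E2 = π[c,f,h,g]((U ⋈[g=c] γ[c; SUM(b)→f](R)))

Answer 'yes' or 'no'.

E1 row counts bottom-up:
  R → 6
  γ[c; SUM(b)→f](R) → 5
  U → 5
  (γ[c; SUM(b)→f](R) ⋈[c=g] U) → 2
E2 row counts bottom-up:
  U → 5
  R → 6
  γ[c; SUM(b)→f](R) → 5
  (U ⋈[g=c] γ[c; SUM(b)→f](R)) → 2
  π[c,f,h,g]((U ⋈[g=c] γ[c; SUM(b)→f](R))) → 2

E1 and E2 produce the same multiset:
c | f | h | g
2 | 1 | 5 | 2
3 | 2 | 8 | 3

yes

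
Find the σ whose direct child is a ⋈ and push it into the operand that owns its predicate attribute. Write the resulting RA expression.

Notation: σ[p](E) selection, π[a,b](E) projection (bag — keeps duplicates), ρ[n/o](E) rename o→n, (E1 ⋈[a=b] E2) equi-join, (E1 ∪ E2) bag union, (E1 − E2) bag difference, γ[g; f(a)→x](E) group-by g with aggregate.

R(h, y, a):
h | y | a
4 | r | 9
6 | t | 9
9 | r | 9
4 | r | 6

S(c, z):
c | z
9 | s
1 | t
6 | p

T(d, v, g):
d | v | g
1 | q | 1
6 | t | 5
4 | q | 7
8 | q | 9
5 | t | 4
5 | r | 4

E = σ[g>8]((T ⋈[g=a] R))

σ filters on g, owned by the left side.
E' = (σ[g>8](T) ⋈[g=a] R)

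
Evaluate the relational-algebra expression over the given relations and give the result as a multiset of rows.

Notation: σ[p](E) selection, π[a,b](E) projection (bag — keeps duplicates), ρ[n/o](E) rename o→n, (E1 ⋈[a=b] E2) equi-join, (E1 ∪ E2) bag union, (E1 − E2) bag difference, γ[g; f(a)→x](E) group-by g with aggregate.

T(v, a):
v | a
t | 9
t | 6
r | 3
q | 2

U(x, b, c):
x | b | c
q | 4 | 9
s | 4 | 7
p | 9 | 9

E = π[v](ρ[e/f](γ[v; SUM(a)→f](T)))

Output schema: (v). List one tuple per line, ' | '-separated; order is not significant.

Stepwise |·|:
  T → 4
  γ[v; SUM(a)→f](T) → 3
  ρ[e/f](γ[v; SUM(a)→f](T)) → 3
  π[v](ρ[e/f](γ[v; SUM(a)→f](T))) → 3

== RESULT ==
v
q
r
t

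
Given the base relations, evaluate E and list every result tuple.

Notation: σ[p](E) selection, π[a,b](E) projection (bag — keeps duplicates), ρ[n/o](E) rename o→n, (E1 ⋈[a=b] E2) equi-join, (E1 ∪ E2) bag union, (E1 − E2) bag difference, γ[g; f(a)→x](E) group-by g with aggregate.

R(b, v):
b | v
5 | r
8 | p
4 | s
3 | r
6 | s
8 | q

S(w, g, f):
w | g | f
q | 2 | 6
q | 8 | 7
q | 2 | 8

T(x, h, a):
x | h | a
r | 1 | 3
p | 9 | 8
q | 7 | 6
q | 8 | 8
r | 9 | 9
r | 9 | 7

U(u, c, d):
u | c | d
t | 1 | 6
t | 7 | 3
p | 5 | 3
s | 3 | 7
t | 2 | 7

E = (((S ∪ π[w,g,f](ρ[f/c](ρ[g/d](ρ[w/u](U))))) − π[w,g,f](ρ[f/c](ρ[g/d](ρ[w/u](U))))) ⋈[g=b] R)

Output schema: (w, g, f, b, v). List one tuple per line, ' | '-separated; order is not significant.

Subexpression sizes:
  S → 3
  U → 5
  ρ[w/u](U) → 5
  ρ[g/d](ρ[w/u](U)) → 5
  ρ[f/c](ρ[g/d](ρ[w/u](U))) → 5
  π[w,g,f](ρ[f/c](ρ[g/d](ρ[w/u](U)))) → 5
  (S ∪ π[w,g,f](ρ[f/c](ρ[g/d](ρ[w/u](U))))) → 8
  U → 5
  ρ[w/u](U) → 5
  ρ[g/d](ρ[w/u](U)) → 5
  ρ[f/c](ρ[g/d](ρ[w/u](U))) → 5
  π[w,g,f](ρ[f/c](ρ[g/d](ρ[w/u](U)))) → 5
  ((S ∪ π[w,g,f](ρ[f/c](ρ[g/d](ρ[w/u](U))))) − π[w,g,f](ρ[f/c](ρ[g/d](ρ[w/u](U))))) → 3
  R → 6
  (((S ∪ π[w,g,f](ρ[f/c](ρ[g/d](ρ[w/u](U))))) − π[w,g,f](ρ[f/c](ρ[g/d](ρ[w/u](U))))) ⋈[g=b] R) → 2

== RESULT ==
w | g | f | b | v
q | 8 | 7 | 8 | p
q | 8 | 7 | 8 | q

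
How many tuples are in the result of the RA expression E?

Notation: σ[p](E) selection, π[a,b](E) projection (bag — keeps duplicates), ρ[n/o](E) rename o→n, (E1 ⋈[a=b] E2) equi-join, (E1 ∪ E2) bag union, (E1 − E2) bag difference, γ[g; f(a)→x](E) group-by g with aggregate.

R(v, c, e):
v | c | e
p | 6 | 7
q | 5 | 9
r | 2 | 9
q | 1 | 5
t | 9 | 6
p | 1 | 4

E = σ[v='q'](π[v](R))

Row counts bottom-up:
  R → 6
  π[v](R) → 6
  σ[v='q'](π[v](R)) → 2

|E| = 2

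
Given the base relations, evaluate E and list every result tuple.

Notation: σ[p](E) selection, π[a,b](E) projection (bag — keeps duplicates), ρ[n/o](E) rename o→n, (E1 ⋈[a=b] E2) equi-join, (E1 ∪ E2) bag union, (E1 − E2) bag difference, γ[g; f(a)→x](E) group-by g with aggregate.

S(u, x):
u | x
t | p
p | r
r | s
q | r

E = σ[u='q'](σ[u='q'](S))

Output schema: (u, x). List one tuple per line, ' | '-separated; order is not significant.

Subexpression sizes:
  S → 4
  σ[u='q'](S) → 1
  σ[u='q'](σ[u='q'](S)) → 1

== RESULT ==
u | x
q | r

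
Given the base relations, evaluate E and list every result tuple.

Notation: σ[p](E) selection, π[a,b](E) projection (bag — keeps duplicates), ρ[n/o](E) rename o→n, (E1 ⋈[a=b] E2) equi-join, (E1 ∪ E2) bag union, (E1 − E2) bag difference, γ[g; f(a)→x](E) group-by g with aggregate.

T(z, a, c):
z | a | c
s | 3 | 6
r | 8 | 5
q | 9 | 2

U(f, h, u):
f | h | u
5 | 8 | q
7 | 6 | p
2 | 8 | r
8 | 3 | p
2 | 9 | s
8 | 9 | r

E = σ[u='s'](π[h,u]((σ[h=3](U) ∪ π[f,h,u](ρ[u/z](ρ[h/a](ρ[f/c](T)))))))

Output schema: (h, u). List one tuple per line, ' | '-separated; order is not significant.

Row counts bottom-up:
  U → 6
  σ[h=3](U) → 1
  T → 3
  ρ[f/c](T) → 3
  ρ[h/a](ρ[f/c](T)) → 3
  ρ[u/z](ρ[h/a](ρ[f/c](T))) → 3
  π[f,h,u](ρ[u/z](ρ[h/a](ρ[f/c](T)))) → 3
  (σ[h=3](U) ∪ π[f,h,u](ρ[u/z](ρ[h/a](ρ[f/c](T))))) → 4
  π[h,u]((σ[h=3](U) ∪ π[f,h,u](ρ[u/z](ρ[h/a](ρ[f/c](T)))))) → 4
  σ[u='s'](π[h,u]((σ[h=3](U) ∪ π[f,h,u](ρ[u/z](ρ[h/a](ρ[f/c](T))))))) → 1

== RESULT ==
h | u
3 | s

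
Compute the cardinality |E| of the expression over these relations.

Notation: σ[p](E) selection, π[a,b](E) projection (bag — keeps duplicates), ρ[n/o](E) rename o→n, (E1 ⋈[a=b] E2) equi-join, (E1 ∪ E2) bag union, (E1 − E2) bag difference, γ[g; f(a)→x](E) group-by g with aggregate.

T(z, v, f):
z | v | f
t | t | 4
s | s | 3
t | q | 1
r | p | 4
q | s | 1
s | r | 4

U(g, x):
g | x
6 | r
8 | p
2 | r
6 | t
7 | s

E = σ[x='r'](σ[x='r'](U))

Stepwise |·|:
  U → 5
  σ[x='r'](U) → 2
  σ[x='r'](σ[x='r'](U)) → 2

|E| = 2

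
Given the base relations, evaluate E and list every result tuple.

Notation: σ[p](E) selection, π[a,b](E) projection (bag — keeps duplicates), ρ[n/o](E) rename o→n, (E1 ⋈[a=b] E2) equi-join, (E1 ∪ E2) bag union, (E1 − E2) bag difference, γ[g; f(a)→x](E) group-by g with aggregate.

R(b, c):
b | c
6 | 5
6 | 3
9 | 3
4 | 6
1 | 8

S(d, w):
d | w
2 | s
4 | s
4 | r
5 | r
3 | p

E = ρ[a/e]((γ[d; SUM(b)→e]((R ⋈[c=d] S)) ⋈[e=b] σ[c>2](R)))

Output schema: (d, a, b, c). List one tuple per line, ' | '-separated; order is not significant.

Row counts bottom-up:
  R → 5
  S → 5
  (R ⋈[c=d] S) → 3
  γ[d; SUM(b)→e]((R ⋈[c=d] S)) → 2
  R → 5
  σ[c>2](R) → 5
  (γ[d; SUM(b)→e]((R ⋈[c=d] S)) ⋈[e=b] σ[c>2](R)) → 2
  ρ[a/e]((γ[d; SUM(b)→e]((R ⋈[c=d] S)) ⋈[e=b] σ[c>2](R))) → 2

== RESULT ==
d | a | b | c
5 | 6 | 6 | 3
5 | 6 | 6 | 5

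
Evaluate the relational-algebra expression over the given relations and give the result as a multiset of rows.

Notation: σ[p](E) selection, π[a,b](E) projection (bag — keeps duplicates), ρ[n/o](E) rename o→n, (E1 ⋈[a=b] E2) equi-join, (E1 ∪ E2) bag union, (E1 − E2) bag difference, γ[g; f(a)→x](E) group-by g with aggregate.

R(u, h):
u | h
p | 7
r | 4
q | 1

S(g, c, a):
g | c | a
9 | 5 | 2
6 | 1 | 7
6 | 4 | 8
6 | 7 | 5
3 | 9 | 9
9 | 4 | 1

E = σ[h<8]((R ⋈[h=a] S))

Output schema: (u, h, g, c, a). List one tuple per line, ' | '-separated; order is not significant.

Subexpression sizes:
  R → 3
  S → 6
  (R ⋈[h=a] S) → 2
  σ[h<8]((R ⋈[h=a] S)) → 2

== RESULT ==
u | h | g | c | a
p | 7 | 6 | 1 | 7
q | 1 | 9 | 4 | 1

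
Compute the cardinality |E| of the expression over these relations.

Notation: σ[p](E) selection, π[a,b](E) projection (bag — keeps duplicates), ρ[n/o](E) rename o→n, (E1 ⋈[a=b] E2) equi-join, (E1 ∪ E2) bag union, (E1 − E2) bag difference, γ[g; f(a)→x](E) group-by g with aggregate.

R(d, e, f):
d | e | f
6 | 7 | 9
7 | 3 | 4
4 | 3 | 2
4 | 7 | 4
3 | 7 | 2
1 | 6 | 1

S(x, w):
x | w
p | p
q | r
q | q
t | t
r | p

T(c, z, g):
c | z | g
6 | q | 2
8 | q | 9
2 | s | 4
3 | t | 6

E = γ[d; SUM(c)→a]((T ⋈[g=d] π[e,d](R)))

Row counts bottom-up:
  T → 4
  R → 6
  π[e,d](R) → 6
  (T ⋈[g=d] π[e,d](R)) → 3
  γ[d; SUM(c)→a]((T ⋈[g=d] π[e,d](R))) → 2

|E| = 2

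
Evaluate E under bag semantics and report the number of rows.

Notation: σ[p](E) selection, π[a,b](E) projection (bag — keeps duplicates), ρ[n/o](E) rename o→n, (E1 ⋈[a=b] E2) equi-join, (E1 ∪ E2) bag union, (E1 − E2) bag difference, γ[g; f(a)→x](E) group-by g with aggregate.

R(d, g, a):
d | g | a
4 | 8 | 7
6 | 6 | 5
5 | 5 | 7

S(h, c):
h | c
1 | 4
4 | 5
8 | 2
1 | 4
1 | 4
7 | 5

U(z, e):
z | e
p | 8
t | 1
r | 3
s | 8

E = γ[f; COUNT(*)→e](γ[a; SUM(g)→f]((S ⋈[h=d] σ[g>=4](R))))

Row counts bottom-up:
  S → 6
  R → 3
  σ[g>=4](R) → 3
  (S ⋈[h=d] σ[g>=4](R)) → 1
  γ[a; SUM(g)→f]((S ⋈[h=d] σ[g>=4](R))) → 1
  γ[f; COUNT(*)→e](γ[a; SUM(g)→f]((S ⋈[h=d] σ[g>=4](R)))) → 1

|E| = 1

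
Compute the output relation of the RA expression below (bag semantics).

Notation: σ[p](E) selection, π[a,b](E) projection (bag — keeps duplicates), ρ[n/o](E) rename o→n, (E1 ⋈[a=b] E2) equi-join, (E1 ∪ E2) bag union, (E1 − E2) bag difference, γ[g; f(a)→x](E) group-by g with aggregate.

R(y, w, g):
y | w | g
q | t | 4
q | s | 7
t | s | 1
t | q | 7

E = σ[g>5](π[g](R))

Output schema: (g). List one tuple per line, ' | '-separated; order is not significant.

Row counts bottom-up:
  R → 4
  π[g](R) → 4
  σ[g>5](π[g](R)) → 2

== RESULT ==
g
7
7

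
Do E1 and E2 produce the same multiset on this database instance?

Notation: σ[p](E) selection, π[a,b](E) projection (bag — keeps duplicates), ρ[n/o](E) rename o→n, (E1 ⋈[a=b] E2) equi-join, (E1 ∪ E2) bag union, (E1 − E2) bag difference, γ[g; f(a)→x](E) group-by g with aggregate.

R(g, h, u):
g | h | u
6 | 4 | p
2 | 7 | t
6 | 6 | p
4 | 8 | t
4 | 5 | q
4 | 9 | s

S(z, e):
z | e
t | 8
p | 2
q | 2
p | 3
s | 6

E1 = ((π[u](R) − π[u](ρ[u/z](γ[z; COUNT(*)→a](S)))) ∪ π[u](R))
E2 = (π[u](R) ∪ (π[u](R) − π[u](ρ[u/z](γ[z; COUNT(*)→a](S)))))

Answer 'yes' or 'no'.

E1 subexpression sizes:
  R → 6
  π[u](R) → 6
  S → 5
  γ[z; COUNT(*)→a](S) → 4
  ρ[u/z](γ[z; COUNT(*)→a](S)) → 4
  π[u](ρ[u/z](γ[z; COUNT(*)→a](S))) → 4
  (π[u](R) − π[u](ρ[u/z](γ[z; COUNT(*)→a](S)))) → 2
  R → 6
  π[u](R) → 6
  ((π[u](R) − π[u](ρ[u/z](γ[z; COUNT(*)→a](S)))) ∪ π[u](R)) → 8
E2 subexpression sizes:
  R → 6
  π[u](R) → 6
  R → 6
  π[u](R) → 6
  S → 5
  γ[z; COUNT(*)→a](S) → 4
  ρ[u/z](γ[z; COUNT(*)→a](S)) → 4
  π[u](ρ[u/z](γ[z; COUNT(*)→a](S))) → 4
  (π[u](R) − π[u](ρ[u/z](γ[z; COUNT(*)→a](S)))) → 2
  (π[u](R) ∪ (π[u](R) − π[u](ρ[u/z](γ[z; COUNT(*)→a](S))))) → 8

E1 and E2 produce the same multiset:
u
p
p
p
q
s
t
t
t

yes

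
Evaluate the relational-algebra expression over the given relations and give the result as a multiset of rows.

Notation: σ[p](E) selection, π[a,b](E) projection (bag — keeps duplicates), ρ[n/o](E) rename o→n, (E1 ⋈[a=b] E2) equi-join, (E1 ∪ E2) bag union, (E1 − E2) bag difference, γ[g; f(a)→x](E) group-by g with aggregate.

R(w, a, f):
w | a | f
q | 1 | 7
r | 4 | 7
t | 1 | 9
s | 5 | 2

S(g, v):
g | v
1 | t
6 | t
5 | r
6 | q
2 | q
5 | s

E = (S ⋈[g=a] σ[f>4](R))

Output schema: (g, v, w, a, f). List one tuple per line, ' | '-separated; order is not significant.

Row counts bottom-up:
  S → 6
  R → 4
  σ[f>4](R) → 3
  (S ⋈[g=a] σ[f>4](R)) → 2

== RESULT ==
g | v | w | a | f
1 | t | q | 1 | 7
1 | t | t | 1 | 9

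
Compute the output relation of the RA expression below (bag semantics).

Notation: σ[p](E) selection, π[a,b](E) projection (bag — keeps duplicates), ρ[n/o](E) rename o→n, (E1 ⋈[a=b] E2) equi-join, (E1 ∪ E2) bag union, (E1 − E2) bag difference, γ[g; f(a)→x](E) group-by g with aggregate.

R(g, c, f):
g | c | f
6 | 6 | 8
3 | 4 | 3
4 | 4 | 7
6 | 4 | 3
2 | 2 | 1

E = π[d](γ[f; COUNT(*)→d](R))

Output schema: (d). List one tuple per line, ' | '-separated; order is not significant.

Row counts bottom-up:
  R → 5
  γ[f; COUNT(*)→d](R) → 4
  π[d](γ[f; COUNT(*)→d](R)) → 4

== RESULT ==
d
1
1
1
2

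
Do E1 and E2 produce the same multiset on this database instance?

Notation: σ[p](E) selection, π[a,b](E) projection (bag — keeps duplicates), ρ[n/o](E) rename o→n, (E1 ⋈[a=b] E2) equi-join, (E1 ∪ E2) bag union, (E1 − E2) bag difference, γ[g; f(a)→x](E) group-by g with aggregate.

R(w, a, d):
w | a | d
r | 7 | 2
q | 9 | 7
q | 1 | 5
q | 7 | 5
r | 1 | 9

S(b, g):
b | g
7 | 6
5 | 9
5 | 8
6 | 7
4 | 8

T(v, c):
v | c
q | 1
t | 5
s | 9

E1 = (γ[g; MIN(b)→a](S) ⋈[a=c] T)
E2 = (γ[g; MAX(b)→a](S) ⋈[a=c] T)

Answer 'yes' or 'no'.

E1 subexpression sizes:
  S → 5
  γ[g; MIN(b)→a](S) → 4
  T → 3
  (γ[g; MIN(b)→a](S) ⋈[a=c] T) → 1
E2 subexpression sizes:
  S → 5
  γ[g; MAX(b)→a](S) → 4
  T → 3
  (γ[g; MAX(b)→a](S) ⋈[a=c] T) → 2

E1 result:
g | a | v | c
9 | 5 | t | 5
E2 result:
g | a | v | c
8 | 5 | t | 5
9 | 5 | t | 5
Witness: (8, 5, 't', 5) appears 0× in E1 but 1× in E2.

no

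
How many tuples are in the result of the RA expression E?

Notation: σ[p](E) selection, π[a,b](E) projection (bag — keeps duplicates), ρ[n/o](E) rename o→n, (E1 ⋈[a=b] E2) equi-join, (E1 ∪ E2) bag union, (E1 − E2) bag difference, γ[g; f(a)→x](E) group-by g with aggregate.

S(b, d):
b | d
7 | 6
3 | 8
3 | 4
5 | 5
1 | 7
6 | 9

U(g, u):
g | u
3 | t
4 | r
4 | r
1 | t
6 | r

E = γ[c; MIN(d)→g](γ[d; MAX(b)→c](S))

Stepwise |·|:
  S → 6
  γ[d; MAX(b)→c](S) → 6
  γ[c; MIN(d)→g](γ[d; MAX(b)→c](S)) → 5

|E| = 5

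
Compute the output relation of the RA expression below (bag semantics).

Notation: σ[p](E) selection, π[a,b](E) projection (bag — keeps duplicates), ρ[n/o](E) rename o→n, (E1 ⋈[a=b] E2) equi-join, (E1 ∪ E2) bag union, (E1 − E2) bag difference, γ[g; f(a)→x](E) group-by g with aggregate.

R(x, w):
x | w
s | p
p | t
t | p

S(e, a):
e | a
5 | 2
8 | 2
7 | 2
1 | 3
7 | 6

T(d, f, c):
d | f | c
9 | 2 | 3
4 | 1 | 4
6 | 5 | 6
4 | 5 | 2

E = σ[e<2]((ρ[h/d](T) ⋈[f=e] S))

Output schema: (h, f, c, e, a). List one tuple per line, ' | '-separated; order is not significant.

Stepwise |·|:
  T → 4
  ρ[h/d](T) → 4
  S → 5
  (ρ[h/d](T) ⋈[f=e] S) → 3
  σ[e<2]((ρ[h/d](T) ⋈[f=e] S)) → 1

== RESULT ==
h | f | c | e | a
4 | 1 | 4 | 1 | 3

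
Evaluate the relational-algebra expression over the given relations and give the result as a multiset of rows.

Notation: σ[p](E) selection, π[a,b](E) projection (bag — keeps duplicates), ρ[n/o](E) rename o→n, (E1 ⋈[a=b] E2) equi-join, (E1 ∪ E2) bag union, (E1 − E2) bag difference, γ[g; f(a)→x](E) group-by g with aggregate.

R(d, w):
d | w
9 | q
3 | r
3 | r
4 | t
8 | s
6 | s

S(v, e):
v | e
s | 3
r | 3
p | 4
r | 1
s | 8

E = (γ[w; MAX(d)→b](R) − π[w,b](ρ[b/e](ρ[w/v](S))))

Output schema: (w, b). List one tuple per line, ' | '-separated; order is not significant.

Stepwise |·|:
  R → 6
  γ[w; MAX(d)→b](R) → 4
  S → 5
  ρ[w/v](S) → 5
  ρ[b/e](ρ[w/v](S)) → 5
  π[w,b](ρ[b/e](ρ[w/v](S))) → 5
  (γ[w; MAX(d)→b](R) − π[w,b](ρ[b/e](ρ[w/v](S)))) → 2

== RESULT ==
w | b
q | 9
t | 4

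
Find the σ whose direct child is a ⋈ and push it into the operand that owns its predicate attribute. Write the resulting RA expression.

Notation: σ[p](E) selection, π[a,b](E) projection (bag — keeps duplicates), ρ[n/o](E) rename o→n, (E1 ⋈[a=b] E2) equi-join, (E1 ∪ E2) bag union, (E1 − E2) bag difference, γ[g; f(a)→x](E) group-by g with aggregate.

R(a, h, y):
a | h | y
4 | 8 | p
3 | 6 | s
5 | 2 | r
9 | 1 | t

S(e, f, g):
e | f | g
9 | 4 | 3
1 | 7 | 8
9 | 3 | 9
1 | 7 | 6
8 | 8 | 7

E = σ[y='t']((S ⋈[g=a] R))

σ filters on y, owned by the right side.
E' = (S ⋈[g=a] σ[y='t'](R))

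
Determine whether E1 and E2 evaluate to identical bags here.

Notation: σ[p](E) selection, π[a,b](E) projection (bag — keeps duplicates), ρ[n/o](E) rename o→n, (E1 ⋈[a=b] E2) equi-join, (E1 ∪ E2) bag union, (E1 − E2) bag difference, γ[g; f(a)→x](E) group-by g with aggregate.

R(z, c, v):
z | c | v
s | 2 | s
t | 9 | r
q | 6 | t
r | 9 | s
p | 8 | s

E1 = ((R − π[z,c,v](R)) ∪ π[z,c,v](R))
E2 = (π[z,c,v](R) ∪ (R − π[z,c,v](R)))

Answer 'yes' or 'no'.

E1 row counts bottom-up:
  R → 5
  R → 5
  π[z,c,v](R) → 5
  (R − π[z,c,v](R)) → 0
  R → 5
  π[z,c,v](R) → 5
  ((R − π[z,c,v](R)) ∪ π[z,c,v](R)) → 5
E2 row counts bottom-up:
  R → 5
  π[z,c,v](R) → 5
  R → 5
  R → 5
  π[z,c,v](R) → 5
  (R − π[z,c,v](R)) → 0
  (π[z,c,v](R) ∪ (R − π[z,c,v](R))) → 5

E1 and E2 produce the same multiset:
z | c | v
p | 8 | s
q | 6 | t
r | 9 | s
s | 2 | s
t | 9 | r

yes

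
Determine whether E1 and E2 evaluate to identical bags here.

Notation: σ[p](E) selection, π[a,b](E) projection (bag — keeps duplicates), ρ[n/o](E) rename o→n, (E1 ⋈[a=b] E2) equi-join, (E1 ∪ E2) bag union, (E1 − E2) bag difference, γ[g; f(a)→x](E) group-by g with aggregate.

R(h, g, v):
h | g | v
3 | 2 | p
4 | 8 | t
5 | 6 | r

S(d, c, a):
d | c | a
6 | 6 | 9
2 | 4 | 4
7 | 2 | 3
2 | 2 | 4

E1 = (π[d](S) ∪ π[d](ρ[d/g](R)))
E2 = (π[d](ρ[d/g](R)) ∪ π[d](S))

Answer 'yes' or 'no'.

E1 per-node cardinality:
  S → 4
  π[d](S) → 4
  R → 3
  ρ[d/g](R) → 3
  π[d](ρ[d/g](R)) → 3
  (π[d](S) ∪ π[d](ρ[d/g](R))) → 7
E2 per-node cardinality:
  R → 3
  ρ[d/g](R) → 3
  π[d](ρ[d/g](R)) → 3
  S → 4
  π[d](S) → 4
  (π[d](ρ[d/g](R)) ∪ π[d](S)) → 7

E1 and E2 produce the same multiset:
d
2
2
2
6
6
7
8

yes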